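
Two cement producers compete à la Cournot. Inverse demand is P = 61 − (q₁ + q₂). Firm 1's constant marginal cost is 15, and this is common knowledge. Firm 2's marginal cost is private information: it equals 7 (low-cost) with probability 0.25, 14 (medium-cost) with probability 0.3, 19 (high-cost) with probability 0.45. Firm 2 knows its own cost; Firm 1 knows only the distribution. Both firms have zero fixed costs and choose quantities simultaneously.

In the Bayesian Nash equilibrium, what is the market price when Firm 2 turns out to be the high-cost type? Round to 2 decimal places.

Firm 2 with cost c maximizes (61 − (q₁+q₂) − c)·q₂, giving q₂(c) = (61 − c − q₁)/2.
E[c₂] = 0.25·7 + 0.3·14 + 0.45·19 = 14.5
Firm 1's FOC against E[q₂] yields q₁ = (61 − 2·15 + E[c₂])/3 = (61 − 30 + 14.5)/3 = 15.1667.
q₂(high-cost) = 13.4167, so P = 61 − (15.1667 + 13.4167) = 32.4167.

32.42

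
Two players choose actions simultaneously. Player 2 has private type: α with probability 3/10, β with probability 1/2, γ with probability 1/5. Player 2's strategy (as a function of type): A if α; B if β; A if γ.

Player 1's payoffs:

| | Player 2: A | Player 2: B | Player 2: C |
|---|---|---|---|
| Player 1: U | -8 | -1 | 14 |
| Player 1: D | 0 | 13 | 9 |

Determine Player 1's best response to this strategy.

E[U] = 3/10·(-8) + 1/2·(-1) + 1/5·(-8) = -9/2
E[D] = 3/10·(0) + 1/2·(13) + 1/5·(0) = 13/2
Best response: D (13/2 is the largest).

D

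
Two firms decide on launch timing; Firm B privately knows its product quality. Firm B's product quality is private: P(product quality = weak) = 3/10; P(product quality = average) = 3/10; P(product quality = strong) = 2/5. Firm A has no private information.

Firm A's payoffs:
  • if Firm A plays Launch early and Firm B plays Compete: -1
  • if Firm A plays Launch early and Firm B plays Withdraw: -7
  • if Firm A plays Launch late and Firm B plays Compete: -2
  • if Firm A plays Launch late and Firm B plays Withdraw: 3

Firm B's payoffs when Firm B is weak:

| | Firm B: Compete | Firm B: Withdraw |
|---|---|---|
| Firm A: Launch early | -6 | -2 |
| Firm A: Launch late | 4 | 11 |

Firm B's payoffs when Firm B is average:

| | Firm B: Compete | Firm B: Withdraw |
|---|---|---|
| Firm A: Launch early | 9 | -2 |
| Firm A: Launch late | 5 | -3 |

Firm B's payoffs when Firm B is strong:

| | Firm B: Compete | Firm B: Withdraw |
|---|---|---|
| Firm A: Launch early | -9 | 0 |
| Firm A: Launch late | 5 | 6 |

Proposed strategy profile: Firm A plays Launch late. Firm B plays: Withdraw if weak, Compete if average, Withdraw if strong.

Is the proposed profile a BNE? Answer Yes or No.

Yes

Firm A plays Launch late: E[Launch late] = 3/10·(3) + 3/10·(-2) + 2/5·(3) = 3/2; E[Launch early] = -26/5. Best-responding. ✓
Firm B (product quality weak), facing Launch late: Compete gives 4, Withdraw gives 11. Proposed Withdraw is best. ✓
Firm B (product quality average), facing Launch late: Compete gives 5, Withdraw gives -3. Proposed Compete is best. ✓
Firm B (product quality strong), facing Launch late: Compete gives 5, Withdraw gives 6. Proposed Withdraw is best. ✓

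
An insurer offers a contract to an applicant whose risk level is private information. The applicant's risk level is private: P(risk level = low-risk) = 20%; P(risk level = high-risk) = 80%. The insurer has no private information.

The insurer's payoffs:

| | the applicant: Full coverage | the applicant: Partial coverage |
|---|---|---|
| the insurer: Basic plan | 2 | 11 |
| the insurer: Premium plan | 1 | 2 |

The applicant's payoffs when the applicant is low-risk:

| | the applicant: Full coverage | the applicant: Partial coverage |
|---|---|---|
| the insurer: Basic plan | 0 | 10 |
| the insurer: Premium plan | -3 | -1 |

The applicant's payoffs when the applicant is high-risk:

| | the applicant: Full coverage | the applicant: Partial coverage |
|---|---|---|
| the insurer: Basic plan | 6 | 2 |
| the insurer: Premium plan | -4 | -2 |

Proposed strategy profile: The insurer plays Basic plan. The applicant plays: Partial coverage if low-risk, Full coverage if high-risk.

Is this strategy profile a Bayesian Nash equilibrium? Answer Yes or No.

A profile is a BNE iff every type of every player is best-responding given beliefs about the other side.
The insurer plays Basic plan: E[Basic plan] = 0.2·(11) + 0.8·(2) = 3.8; E[Premium plan] = 1.2. Best-responding. ✓
The applicant (risk level low-risk), facing Basic plan: Full coverage gives 0, Partial coverage gives 10. Proposed Partial coverage is best. ✓
The applicant (risk level high-risk), facing Basic plan: Full coverage gives 6, Partial coverage gives 2. Proposed Full coverage is best. ✓

Yes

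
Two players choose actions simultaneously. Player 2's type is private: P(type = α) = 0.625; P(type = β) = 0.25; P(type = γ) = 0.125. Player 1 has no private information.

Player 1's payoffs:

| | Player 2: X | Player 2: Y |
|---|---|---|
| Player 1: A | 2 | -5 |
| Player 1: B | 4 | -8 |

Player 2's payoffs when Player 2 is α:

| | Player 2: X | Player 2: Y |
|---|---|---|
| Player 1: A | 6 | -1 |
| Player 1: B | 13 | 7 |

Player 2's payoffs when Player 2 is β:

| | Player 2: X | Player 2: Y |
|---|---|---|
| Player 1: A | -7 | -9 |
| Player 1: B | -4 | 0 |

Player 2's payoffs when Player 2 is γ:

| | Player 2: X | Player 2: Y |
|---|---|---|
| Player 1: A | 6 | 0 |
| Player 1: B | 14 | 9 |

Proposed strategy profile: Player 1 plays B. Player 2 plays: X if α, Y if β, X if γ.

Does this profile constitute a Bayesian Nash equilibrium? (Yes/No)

A profile is a BNE iff every type of every player is best-responding given beliefs about the other side.
Player 1 plays B: E[B] = 0.625·(4) + 0.25·(-8) + 0.125·(4) = 1; E[A] = 0.25. Best-responding. ✓
Player 2 (type α), facing B: X gives 13, Y gives 7. Proposed X is best. ✓
Player 2 (type β), facing B: X gives -4, Y gives 0. Proposed Y is best. ✓
Player 2 (type γ), facing B: X gives 14, Y gives 9. Proposed X is best. ✓

Yes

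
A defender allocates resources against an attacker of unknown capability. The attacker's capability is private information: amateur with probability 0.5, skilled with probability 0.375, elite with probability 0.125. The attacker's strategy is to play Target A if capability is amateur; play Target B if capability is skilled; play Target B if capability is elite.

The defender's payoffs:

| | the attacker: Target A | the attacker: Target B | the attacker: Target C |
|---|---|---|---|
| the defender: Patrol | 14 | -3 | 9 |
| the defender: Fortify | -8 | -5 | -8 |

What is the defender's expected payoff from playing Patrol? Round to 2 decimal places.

Take the expectation over the attacker's capability, weighting each type's action by its prior probability.
E[Patrol] = 0.5·14 + 0.375·(-3) + 0.125·(-3) = 7 + (-1.125) + (-0.375) = 5.5

5.50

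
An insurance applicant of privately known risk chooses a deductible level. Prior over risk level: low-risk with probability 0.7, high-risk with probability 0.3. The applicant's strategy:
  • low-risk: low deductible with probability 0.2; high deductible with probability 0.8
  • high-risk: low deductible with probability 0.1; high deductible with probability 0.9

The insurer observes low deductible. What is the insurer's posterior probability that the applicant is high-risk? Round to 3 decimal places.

0.176

P(low deductible) = 0.7·0.2 + 0.3·0.1 = 0.17
P(high-risk | low deductible) = (0.3·0.1) / 0.17 = 0.03 / 0.17 = 0.176471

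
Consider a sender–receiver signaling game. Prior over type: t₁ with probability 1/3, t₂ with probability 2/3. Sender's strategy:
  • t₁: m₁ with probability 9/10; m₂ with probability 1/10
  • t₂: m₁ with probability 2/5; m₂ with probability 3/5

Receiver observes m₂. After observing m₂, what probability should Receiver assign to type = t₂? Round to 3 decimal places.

P(m₂) = (1/3)·(1/10) + (2/3)·(3/5) = 13/30
P(t₂ | m₂) = ((2/3)·(3/5)) / (13/30) = (2/5) / (13/30) = 12/13

0.923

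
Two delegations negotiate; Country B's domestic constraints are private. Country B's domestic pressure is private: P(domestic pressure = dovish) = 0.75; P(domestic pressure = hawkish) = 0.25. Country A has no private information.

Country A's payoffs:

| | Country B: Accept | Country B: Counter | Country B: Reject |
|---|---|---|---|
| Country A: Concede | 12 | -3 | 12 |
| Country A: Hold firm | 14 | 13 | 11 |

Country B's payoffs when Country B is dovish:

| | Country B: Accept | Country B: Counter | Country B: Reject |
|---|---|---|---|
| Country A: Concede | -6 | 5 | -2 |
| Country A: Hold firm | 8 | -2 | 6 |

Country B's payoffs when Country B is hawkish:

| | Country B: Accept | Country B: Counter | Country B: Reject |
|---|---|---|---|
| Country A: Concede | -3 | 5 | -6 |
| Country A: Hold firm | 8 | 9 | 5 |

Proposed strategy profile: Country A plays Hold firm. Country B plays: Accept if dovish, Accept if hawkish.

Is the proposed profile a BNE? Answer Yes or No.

Country A plays Hold firm: E[Hold firm] = 0.75·(14) + 0.25·(14) = 14; E[Concede] = 12. Best-responding. ✓
Country B (domestic pressure dovish), facing Hold firm: Accept gives 8, Counter gives -2, Reject gives 6. Proposed Accept is best. ✓
Country B (domestic pressure hawkish), facing Hold firm: Accept gives 8, Counter gives 9, Reject gives 5. Proposed Accept is not best — profitable deviation exists. ✗

No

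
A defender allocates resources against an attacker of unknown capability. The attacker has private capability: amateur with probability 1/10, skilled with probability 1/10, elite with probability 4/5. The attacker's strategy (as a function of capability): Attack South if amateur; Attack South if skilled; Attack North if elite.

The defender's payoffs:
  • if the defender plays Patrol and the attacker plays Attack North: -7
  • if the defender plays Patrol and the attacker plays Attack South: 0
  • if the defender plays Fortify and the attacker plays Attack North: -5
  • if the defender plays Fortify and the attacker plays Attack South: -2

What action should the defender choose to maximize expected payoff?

E[Patrol] = 1/10·(0) + 1/10·(0) + 4/5·(-7) = -28/5
E[Fortify] = 1/10·(-2) + 1/10·(-2) + 4/5·(-5) = -22/5
Best response: Fortify (-22/5 is the largest).

Fortify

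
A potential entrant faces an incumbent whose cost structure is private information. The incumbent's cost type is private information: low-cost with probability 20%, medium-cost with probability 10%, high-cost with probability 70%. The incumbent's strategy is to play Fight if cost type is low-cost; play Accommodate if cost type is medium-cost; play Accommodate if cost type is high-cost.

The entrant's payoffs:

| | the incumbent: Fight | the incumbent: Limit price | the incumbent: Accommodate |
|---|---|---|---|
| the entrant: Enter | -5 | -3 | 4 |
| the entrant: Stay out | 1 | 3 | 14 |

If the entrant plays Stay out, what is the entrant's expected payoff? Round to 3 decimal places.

Take the expectation over the incumbent's cost type, weighting each type's action by its prior probability.
E[Stay out] = 0.2·1 + 0.1·14 + 0.7·14 = 0.2 + 1.4 + 9.8 = 11.4

11.400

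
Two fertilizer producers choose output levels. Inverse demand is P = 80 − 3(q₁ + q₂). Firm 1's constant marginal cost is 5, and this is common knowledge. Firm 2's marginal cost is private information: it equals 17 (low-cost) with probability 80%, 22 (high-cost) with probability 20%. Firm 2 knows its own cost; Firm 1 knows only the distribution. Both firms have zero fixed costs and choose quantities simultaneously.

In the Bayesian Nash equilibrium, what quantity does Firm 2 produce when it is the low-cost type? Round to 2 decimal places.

Firm 2 with cost c maximizes (80 − 3(q₁+q₂) − c)·q₂, giving q₂(c) = (80 − c − 3q₁)/6.
E[c₂] = 0.8·17 + 0.2·22 = 18
Firm 1's FOC against E[q₂] yields q₁ = (80 − 2·5 + E[c₂])/9 = (80 − 10 + 18)/9 = 9.77778.
q₂(low-cost) = (80 − 17 − 3·9.77778)/6 = 5.61111.

5.61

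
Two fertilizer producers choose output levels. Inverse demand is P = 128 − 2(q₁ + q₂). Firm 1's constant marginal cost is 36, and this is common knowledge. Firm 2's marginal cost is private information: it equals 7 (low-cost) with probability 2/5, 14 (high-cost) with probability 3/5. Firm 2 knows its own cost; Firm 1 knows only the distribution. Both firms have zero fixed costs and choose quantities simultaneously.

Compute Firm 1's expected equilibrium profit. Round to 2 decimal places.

Type-c best response for Firm 2: q₂(c) = (128 − c)/4 − q₁/2.
Firm 1 maximizes expected profit; its first-order condition is 128 − 4q₁ − 2E[q₂] − 36 = 0.
Substituting E[q₂] and solving: E[c₂] = 11.2, so q₁ = (128 − 2·36 + 11.2)/6 = 11.2.
E[P] = 128 − 2·(q₁ + E[q₂]) = 58.4; Firm 1's expected profit = (E[P] − 36)·q₁ = (58.4 − 36)·11.2 = 250.88.

250.88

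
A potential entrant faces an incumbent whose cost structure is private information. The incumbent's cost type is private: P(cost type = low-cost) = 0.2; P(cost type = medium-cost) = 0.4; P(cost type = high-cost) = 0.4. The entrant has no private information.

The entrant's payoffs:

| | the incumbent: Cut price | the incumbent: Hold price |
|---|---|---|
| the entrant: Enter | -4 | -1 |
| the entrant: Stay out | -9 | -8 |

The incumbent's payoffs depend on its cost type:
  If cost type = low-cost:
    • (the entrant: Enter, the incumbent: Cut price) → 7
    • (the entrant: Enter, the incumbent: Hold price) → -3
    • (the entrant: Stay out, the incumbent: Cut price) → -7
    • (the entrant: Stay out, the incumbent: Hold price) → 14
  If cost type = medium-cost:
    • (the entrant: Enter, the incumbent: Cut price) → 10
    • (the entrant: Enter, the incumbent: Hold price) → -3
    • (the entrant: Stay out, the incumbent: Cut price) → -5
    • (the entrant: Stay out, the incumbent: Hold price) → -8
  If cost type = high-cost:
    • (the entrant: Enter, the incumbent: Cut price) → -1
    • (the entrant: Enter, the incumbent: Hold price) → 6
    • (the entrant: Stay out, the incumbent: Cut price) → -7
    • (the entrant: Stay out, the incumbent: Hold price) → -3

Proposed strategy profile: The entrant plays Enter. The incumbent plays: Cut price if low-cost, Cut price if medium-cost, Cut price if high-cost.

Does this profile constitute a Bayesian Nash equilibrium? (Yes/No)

The entrant plays Enter: E[Enter] = 0.2·(-4) + 0.4·(-4) + 0.4·(-4) = -4; E[Stay out] = -9. Best-responding. ✓
The incumbent (cost type low-cost), facing Enter: Cut price gives 7, Hold price gives -3. Proposed Cut price is best. ✓
The incumbent (cost type medium-cost), facing Enter: Cut price gives 10, Hold price gives -3. Proposed Cut price is best. ✓
The incumbent (cost type high-cost), facing Enter: Cut price gives -1, Hold price gives 6. Proposed Cut price is not best — profitable deviation exists. ✗

No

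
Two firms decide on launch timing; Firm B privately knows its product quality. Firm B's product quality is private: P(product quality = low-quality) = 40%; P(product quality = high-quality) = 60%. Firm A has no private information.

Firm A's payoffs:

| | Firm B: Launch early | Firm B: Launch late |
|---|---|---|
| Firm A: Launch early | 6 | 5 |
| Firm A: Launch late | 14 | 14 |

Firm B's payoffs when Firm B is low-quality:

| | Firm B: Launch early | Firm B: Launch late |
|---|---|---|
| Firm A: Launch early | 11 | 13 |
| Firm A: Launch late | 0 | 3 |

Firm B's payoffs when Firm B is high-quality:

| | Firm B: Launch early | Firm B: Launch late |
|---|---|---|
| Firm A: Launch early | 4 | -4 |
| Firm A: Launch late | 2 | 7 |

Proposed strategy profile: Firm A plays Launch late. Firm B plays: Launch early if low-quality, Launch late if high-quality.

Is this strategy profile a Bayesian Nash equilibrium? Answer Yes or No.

No

Firm A plays Launch late: E[Launch late] = 0.4·(14) + 0.6·(14) = 14; E[Launch early] = 5.4. Best-responding. ✓
Firm B (product quality low-quality), facing Launch late: Launch early gives 0, Launch late gives 3. Proposed Launch early is not best — profitable deviation exists. ✗
Firm B (product quality high-quality), facing Launch late: Launch early gives 2, Launch late gives 7. Proposed Launch late is best. ✓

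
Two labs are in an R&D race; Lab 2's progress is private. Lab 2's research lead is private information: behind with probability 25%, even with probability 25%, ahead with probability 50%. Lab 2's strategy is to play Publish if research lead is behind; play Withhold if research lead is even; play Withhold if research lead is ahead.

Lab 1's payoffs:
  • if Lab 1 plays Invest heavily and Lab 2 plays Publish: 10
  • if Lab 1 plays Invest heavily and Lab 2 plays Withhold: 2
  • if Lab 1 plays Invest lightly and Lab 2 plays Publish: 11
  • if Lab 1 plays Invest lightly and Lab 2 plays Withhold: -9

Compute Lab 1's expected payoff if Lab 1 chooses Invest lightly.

E[Invest lightly] = 0.25·11 + 0.25·(-9) + 0.5·(-9) = 2.75 + (-2.25) + (-4.5) = -4

-4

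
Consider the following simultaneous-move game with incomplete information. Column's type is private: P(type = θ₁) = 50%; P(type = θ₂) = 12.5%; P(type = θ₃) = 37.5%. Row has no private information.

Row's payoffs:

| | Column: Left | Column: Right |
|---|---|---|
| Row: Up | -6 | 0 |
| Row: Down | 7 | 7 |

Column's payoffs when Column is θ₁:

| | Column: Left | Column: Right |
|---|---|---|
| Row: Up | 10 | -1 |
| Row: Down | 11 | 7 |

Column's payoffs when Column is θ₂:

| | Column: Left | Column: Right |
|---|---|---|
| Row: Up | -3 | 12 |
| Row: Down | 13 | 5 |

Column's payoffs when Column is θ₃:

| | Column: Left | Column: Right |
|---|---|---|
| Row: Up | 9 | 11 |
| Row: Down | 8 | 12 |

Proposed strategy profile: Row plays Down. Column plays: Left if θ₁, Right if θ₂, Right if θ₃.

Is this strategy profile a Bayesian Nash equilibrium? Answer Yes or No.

Row plays Down: E[Down] = 0.5·(7) + 0.125·(7) + 0.375·(7) = 7; E[Up] = -3. Best-responding. ✓
Column (type θ₁), facing Down: Left gives 11, Right gives 7. Proposed Left is best. ✓
Column (type θ₂), facing Down: Left gives 13, Right gives 5. Proposed Right is not best — profitable deviation exists. ✗
Column (type θ₃), facing Down: Left gives 8, Right gives 12. Proposed Right is best. ✓

No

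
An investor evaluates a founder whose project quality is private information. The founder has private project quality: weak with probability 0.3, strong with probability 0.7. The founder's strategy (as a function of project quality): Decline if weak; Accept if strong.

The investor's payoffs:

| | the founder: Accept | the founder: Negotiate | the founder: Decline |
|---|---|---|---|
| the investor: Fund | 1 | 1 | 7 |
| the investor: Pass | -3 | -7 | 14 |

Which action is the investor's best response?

Fund

E[Fund] = 0.3·(7) + 0.7·(1) = 2.8
E[Pass] = 0.3·(14) + 0.7·(-3) = 2.1
Best response: Fund (2.8 is the largest).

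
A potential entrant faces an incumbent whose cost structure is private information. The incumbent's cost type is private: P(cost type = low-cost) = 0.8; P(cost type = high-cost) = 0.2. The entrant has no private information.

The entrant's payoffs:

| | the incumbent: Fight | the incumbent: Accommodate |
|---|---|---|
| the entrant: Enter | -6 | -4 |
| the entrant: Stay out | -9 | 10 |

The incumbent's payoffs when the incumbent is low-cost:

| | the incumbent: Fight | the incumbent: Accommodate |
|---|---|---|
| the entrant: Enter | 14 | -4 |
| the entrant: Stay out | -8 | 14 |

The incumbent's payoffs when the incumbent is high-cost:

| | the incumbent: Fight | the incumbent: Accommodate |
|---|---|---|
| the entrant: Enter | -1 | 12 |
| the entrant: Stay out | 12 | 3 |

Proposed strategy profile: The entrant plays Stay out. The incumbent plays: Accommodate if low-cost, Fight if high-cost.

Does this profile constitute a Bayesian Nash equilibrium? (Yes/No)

A profile is a BNE iff every type of every player is best-responding given beliefs about the other side.
The entrant plays Stay out: E[Stay out] = 0.8·(10) + 0.2·(-9) = 6.2; E[Enter] = -4.4. Best-responding. ✓
The incumbent (cost type low-cost), facing Stay out: Fight gives -8, Accommodate gives 14. Proposed Accommodate is best. ✓
The incumbent (cost type high-cost), facing Stay out: Fight gives 12, Accommodate gives 3. Proposed Fight is best. ✓

Yes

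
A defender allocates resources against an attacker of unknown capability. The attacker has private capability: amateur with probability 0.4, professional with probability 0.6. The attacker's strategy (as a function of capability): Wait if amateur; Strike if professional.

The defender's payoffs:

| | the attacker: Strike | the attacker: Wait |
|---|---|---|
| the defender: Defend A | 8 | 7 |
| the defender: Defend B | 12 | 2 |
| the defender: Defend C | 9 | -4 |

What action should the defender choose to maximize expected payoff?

Defend B

E[Defend A] = 0.4·(7) + 0.6·(8) = 7.6
E[Defend B] = 0.4·(2) + 0.6·(12) = 8
E[Defend C] = 0.4·(-4) + 0.6·(9) = 3.8
Best response: Defend B (8 is the largest).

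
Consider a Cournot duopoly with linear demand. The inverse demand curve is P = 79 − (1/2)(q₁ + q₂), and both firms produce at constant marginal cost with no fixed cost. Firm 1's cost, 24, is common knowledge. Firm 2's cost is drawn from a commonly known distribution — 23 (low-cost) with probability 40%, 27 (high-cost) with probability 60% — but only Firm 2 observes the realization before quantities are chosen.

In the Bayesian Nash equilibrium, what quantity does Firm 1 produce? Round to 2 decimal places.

Type-c best response for Firm 2: q₂(c) = (79 − c) − q₁/2.
Firm 1 maximizes expected profit; its first-order condition is 79 − q₁ − (1/2)E[q₂] − 24 = 0.
Substituting E[q₂] and solving: E[c₂] = 25.4, so q₁ = (79 − 2·24 + 25.4)/(3/2) = 37.6.

37.60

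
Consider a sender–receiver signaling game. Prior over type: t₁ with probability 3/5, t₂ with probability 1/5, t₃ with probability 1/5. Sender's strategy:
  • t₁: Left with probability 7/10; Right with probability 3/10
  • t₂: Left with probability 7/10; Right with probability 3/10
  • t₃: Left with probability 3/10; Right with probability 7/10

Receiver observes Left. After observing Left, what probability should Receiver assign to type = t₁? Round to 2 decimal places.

P(Left) = (3/5)·(7/10) + (1/5)·(7/10) + (1/5)·(3/10) = 31/50
P(t₁ | Left) = ((3/5)·(7/10)) / (31/50) = (21/50) / (31/50) = 21/31

0.68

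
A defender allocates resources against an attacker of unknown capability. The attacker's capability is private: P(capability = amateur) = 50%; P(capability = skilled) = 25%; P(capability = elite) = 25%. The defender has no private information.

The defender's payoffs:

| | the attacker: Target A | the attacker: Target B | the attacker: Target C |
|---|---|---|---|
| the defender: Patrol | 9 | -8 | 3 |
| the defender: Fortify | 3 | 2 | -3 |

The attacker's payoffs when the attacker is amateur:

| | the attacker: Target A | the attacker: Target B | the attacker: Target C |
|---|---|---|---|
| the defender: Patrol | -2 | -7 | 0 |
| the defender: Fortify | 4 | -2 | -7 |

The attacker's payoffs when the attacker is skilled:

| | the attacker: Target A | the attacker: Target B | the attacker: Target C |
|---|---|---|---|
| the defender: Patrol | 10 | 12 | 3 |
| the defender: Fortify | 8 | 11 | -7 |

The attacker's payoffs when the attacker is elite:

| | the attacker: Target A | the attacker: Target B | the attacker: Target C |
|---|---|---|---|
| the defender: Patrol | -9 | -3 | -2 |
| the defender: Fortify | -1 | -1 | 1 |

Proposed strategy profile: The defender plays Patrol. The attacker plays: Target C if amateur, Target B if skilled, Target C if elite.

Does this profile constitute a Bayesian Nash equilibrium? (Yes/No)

Yes

A profile is a BNE iff every type of every player is best-responding given beliefs about the other side.
The defender plays Patrol: E[Patrol] = 0.5·(3) + 0.25·(-8) + 0.25·(3) = 0.25; E[Fortify] = -1.75. Best-responding. ✓
The attacker (capability amateur), facing Patrol: Target A gives -2, Target B gives -7, Target C gives 0. Proposed Target C is best. ✓
The attacker (capability skilled), facing Patrol: Target A gives 10, Target B gives 12, Target C gives 3. Proposed Target B is best. ✓
The attacker (capability elite), facing Patrol: Target A gives -9, Target B gives -3, Target C gives -2. Proposed Target C is best. ✓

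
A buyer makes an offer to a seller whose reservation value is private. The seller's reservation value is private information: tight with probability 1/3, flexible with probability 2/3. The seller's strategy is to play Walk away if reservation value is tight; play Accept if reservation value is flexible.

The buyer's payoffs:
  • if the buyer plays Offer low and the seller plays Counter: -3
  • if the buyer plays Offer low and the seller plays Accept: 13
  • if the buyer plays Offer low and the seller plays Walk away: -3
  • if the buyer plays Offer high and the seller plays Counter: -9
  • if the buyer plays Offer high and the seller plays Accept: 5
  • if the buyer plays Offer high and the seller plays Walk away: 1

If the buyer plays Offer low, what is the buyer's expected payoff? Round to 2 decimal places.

7.67

Take the expectation over the seller's reservation value, weighting each type's action by its prior probability.
E[Offer low] = 1/3·(-3) + 2/3·13 = (-1) + 26/3 = 23/3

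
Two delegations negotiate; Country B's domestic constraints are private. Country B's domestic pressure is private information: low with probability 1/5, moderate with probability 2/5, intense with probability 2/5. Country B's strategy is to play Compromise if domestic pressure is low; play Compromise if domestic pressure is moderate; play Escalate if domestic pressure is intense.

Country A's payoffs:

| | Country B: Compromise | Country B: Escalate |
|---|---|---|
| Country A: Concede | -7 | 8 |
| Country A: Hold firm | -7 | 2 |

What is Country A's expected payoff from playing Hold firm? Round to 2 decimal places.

Take the expectation over Country B's domestic pressure, weighting each type's action by its prior probability.
E[Hold firm] = 1/5·(-7) + 2/5·(-7) + 2/5·2 = (-7/5) + (-14/5) + 4/5 = -17/5

-3.40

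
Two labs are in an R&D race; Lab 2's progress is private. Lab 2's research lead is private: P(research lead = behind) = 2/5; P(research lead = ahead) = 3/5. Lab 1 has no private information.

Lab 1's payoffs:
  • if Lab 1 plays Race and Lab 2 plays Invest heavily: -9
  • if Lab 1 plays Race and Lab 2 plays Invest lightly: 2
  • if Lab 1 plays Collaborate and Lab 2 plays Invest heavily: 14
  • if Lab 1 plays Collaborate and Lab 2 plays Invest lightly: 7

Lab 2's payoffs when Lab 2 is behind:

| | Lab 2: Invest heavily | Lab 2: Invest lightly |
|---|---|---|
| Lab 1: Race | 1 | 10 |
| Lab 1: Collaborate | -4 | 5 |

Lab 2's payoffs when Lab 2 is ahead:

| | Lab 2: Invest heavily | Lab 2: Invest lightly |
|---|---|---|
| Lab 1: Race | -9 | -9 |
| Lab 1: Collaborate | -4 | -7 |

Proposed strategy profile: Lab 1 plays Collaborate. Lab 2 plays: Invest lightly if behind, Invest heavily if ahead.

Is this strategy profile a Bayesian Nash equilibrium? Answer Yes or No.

Yes

Lab 1 plays Collaborate: E[Collaborate] = 2/5·(7) + 3/5·(14) = 56/5; E[Race] = -23/5. Best-responding. ✓
Lab 2 (research lead behind), facing Collaborate: Invest heavily gives -4, Invest lightly gives 5. Proposed Invest lightly is best. ✓
Lab 2 (research lead ahead), facing Collaborate: Invest heavily gives -4, Invest lightly gives -7. Proposed Invest heavily is best. ✓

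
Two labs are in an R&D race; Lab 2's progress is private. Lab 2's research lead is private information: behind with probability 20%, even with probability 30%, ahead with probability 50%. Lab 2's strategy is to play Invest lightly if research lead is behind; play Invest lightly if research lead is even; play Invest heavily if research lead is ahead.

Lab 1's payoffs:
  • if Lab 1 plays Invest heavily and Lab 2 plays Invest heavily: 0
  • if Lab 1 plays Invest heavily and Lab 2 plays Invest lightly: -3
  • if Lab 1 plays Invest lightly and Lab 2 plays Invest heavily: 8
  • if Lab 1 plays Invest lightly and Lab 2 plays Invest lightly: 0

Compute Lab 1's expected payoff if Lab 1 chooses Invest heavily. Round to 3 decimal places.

-1.500

E[Invest heavily] = 0.2·(-3) + 0.3·(-3) + 0.5·0 = (-0.6) + (-0.9) + 0 = -1.5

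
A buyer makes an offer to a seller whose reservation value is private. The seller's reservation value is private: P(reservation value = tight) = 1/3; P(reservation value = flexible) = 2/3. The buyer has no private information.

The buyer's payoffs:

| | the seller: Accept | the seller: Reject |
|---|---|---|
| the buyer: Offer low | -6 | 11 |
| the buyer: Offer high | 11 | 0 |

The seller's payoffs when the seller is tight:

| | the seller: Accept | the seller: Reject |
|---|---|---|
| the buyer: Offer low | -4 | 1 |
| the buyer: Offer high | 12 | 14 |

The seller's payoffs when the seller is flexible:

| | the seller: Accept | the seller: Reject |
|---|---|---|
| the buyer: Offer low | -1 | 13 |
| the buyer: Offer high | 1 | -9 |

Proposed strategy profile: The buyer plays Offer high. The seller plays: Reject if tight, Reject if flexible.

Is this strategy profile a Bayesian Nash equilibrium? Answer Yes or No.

No

The buyer plays Offer high: E[Offer high] = 1/3·(0) + 2/3·(0) = 0; E[Offer low] = 11. Not best-responding. ✗
The seller (reservation value tight), facing Offer high: Accept gives 12, Reject gives 14. Proposed Reject is best. ✓
The seller (reservation value flexible), facing Offer high: Accept gives 1, Reject gives -9. Proposed Reject is not best — profitable deviation exists. ✗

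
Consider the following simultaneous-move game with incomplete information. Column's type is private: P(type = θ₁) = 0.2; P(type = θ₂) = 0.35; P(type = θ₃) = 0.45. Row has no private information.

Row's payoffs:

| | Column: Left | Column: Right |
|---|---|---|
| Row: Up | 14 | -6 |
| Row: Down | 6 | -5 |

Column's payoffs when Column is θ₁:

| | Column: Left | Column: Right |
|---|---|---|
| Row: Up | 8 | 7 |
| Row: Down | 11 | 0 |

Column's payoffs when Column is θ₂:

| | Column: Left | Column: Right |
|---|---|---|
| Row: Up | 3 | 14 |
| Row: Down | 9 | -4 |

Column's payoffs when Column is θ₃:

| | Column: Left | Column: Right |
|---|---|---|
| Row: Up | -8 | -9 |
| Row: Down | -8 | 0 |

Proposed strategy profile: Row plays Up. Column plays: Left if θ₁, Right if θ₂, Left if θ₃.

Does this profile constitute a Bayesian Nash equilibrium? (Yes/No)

Row plays Up: E[Up] = 0.2·(14) + 0.35·(-6) + 0.45·(14) = 7; E[Down] = 2.15. Best-responding. ✓
Column (type θ₁), facing Up: Left gives 8, Right gives 7. Proposed Left is best. ✓
Column (type θ₂), facing Up: Left gives 3, Right gives 14. Proposed Right is best. ✓
Column (type θ₃), facing Up: Left gives -8, Right gives -9. Proposed Left is best. ✓

Yes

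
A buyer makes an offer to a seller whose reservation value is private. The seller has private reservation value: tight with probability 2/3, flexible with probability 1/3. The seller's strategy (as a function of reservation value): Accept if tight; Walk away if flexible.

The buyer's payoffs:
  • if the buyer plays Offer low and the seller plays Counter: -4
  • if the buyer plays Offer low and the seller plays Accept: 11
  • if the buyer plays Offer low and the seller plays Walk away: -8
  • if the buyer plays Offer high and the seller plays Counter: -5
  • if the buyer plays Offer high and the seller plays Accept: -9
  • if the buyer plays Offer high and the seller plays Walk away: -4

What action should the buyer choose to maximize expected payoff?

Offer low

E[Offer low] = 2/3·(11) + 1/3·(-8) = 14/3
E[Offer high] = 2/3·(-9) + 1/3·(-4) = -22/3
Best response: Offer low (14/3 is the largest).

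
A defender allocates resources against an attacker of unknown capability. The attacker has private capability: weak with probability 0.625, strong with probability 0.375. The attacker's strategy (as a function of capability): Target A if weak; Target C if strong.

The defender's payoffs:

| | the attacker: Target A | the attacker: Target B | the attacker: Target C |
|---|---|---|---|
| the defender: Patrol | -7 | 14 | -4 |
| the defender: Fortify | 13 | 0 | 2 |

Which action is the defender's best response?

E[Patrol] = 0.625·(-7) + 0.375·(-4) = -5.875
E[Fortify] = 0.625·(13) + 0.375·(2) = 8.875
Best response: Fortify (8.875 is the largest).

Fortify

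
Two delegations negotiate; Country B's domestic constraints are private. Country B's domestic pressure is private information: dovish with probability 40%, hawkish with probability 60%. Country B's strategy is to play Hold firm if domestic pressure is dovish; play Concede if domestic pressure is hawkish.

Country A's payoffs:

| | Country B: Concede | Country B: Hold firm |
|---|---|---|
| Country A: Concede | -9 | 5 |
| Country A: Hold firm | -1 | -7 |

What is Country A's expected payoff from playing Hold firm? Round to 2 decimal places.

E[Hold firm] = 0.4·(-7) + 0.6·(-1) = (-2.8) + (-0.6) = -3.4

-3.40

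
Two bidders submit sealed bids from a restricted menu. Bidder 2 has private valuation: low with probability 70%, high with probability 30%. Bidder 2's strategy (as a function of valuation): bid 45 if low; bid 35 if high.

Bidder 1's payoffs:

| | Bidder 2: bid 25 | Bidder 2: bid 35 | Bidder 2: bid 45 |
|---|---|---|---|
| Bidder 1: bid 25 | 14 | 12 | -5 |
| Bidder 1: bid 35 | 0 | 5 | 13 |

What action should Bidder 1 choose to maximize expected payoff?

bid 35

Compute Bidder 1's expected payoff for each action, taking the expectation over Bidder 2's type.
E[bid 25] = 0.7·(-5) + 0.3·(12) = 0.1
E[bid 35] = 0.7·(13) + 0.3·(5) = 10.6
Best response: bid 35 (10.6 is the largest).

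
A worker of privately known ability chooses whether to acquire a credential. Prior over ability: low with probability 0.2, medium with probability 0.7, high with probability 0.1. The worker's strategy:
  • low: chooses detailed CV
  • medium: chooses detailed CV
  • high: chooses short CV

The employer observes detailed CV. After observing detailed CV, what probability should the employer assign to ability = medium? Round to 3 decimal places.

Apply Bayes' rule using the sender's strategy as the likelihood.
P(detailed CV) = 0.2·1 + 0.7·1 + 0.1·0 = 0.9
P(medium | detailed CV) = (0.7·1) / 0.9 = 0.7 / 0.9 = 0.777778

0.778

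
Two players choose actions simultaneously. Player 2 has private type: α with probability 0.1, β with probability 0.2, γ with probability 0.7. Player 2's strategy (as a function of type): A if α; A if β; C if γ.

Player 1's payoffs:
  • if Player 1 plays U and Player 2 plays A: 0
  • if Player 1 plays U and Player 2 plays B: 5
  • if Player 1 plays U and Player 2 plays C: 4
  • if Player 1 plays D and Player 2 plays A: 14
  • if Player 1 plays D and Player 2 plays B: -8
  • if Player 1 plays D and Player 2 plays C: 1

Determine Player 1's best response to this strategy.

D

E[U] = 0.1·(0) + 0.2·(0) + 0.7·(4) = 2.8
E[D] = 0.1·(14) + 0.2·(14) + 0.7·(1) = 4.9
Best response: D (4.9 is the largest).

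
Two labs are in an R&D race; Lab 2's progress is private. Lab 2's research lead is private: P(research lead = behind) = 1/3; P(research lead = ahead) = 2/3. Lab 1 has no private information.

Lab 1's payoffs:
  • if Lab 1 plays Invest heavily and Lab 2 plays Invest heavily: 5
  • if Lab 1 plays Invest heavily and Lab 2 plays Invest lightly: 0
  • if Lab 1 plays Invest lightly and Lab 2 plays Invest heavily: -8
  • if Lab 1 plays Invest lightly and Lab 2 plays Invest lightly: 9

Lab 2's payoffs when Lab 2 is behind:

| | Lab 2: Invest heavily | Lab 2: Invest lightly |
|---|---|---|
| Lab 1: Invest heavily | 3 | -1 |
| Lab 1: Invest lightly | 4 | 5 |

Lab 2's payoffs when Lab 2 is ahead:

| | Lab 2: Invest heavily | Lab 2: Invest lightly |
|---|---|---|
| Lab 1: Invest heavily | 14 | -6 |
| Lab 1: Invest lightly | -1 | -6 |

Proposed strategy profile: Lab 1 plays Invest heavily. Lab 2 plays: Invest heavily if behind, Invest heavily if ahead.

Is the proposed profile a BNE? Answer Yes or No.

Yes

A profile is a BNE iff every type of every player is best-responding given beliefs about the other side.
Lab 1 plays Invest heavily: E[Invest heavily] = 1/3·(5) + 2/3·(5) = 5; E[Invest lightly] = -8. Best-responding. ✓
Lab 2 (research lead behind), facing Invest heavily: Invest heavily gives 3, Invest lightly gives -1. Proposed Invest heavily is best. ✓
Lab 2 (research lead ahead), facing Invest heavily: Invest heavily gives 14, Invest lightly gives -6. Proposed Invest heavily is best. ✓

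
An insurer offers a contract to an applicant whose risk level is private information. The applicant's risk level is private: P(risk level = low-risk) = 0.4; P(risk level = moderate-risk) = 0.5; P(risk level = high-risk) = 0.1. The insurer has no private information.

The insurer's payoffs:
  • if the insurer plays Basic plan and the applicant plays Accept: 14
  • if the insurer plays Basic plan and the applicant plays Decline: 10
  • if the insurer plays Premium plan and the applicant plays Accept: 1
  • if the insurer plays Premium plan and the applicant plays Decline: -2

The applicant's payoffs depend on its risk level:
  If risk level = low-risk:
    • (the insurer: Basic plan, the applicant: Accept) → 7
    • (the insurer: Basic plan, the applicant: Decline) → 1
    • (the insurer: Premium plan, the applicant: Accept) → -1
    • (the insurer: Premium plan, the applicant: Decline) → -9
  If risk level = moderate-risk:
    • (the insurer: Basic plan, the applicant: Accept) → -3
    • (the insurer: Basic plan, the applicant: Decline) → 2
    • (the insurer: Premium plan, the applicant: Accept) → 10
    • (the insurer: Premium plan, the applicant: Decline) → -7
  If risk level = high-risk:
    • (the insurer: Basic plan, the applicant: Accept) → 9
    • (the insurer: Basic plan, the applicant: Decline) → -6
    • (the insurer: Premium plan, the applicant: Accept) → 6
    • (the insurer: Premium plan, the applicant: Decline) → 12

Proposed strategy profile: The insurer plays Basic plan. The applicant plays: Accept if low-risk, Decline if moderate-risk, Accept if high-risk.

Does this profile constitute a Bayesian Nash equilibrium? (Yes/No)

A profile is a BNE iff every type of every player is best-responding given beliefs about the other side.
The insurer plays Basic plan: E[Basic plan] = 0.4·(14) + 0.5·(10) + 0.1·(14) = 12; E[Premium plan] = -0.5. Best-responding. ✓
The applicant (risk level low-risk), facing Basic plan: Accept gives 7, Decline gives 1. Proposed Accept is best. ✓
The applicant (risk level moderate-risk), facing Basic plan: Accept gives -3, Decline gives 2. Proposed Decline is best. ✓
The applicant (risk level high-risk), facing Basic plan: Accept gives 9, Decline gives -6. Proposed Accept is best. ✓

Yes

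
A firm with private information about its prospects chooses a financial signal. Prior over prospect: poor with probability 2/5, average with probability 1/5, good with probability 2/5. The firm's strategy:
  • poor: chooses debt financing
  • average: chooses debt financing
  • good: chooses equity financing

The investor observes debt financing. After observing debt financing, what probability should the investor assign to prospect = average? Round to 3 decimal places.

0.333

Apply Bayes' rule using the sender's strategy as the likelihood.
P(debt financing) = (2/5)·1 + (1/5)·1 + (2/5)·0 = 3/5
P(average | debt financing) = ((1/5)·1) / (3/5) = (1/5) / (3/5) = 1/3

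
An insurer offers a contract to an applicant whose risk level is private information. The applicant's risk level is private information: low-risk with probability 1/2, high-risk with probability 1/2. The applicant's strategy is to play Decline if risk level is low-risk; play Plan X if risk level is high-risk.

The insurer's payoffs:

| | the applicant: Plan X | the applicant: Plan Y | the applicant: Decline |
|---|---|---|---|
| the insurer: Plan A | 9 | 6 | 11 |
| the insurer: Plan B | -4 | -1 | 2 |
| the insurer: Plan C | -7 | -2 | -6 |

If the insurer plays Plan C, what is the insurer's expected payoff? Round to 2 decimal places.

E[Plan C] = 1/2·(-6) + 1/2·(-7) = (-3) + (-7/2) = -13/2

-6.50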